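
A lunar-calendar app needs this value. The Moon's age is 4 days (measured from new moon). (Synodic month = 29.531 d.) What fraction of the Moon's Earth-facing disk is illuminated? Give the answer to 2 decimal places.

0.17

The Moon has covered 4/29.531 of its cycle, so θ ≈ 360° × 4/29.531 = 48.8°.
cos 48.8° = 0.659, so f = (1 − 0.659)/2 = 0.170.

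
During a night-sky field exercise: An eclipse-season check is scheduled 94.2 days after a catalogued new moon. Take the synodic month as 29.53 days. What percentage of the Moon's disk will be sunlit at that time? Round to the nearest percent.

94.2/29.53 = 3.190 lunations, so 3 complete cycles and 5.61 d into the next.
Phase angle: θ = 360°·(5.61 d)/(29.53 d) = 68.4°.
Illuminated fraction = (1 − cos 68.4°)/2 = (1 − 0.368)/2 ≈ 0.316, so 32%.

32%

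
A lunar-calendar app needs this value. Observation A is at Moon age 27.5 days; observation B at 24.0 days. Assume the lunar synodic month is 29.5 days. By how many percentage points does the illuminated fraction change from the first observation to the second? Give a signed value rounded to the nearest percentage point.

+26 pp

First observation: θ = 360°·27.5/29.5 = 335.6°, so f = 0.045.
Second observation: θ = 292.9°, f = 0.306.
Δf = 0.306 − 0.045 = +0.261, i.e. +26 pp.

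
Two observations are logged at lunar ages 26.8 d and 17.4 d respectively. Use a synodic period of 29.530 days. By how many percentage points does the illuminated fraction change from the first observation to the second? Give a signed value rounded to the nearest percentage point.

θ₁ = 360° × 26.8/29.530 = 326.7°, f₁ = (1 − cos θ₁)/2 = 0.082.
θ₂ = 360° × 17.4/29.530 = 212.1°, f₂ = (1 − cos θ₂)/2 = 0.923.
Change = f₂ − f₁ = +0.841 → +84 percentage points.

+84 percentage points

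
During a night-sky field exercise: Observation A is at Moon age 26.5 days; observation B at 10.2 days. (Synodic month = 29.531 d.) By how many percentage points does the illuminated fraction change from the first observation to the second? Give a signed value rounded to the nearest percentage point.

+68 percentage points

First observation: θ = 360°·26.5/29.531 = 323.1°, so f = 0.100.
Second observation: θ = 124.3°, f = 0.782.
Δf = 0.782 − 0.100 = +0.682, i.e. +68 pp.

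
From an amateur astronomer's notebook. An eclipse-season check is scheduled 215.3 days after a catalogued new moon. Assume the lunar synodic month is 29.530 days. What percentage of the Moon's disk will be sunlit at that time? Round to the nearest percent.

63%

Reduce mod P: 215.3 − 7×29.530 = 8.59 d into the current lunation.
Elongation θ = 360° × 8.59/29.530 ≈ 104.7°.
Illuminated fraction = (1 − cos 104.7°)/2 = (1 − (-0.254))/2 ≈ 0.627, so 63%.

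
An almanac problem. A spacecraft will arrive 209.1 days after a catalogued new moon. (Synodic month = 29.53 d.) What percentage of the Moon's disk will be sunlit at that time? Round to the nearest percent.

209.1 d spans 7 complete synodic months (7 × 29.53 = 206.71 d) plus 2.39 d.
Elongation θ = 360° × 2.39/29.53 ≈ 29.1°.
cos 29.1° = 0.873, so f = (1 − 0.873)/2 = 0.063, so 6%.

6%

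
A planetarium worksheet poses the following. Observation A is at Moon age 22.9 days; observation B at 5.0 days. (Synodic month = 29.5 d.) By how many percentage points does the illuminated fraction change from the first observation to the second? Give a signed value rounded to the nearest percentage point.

-16 percentage points

First observation: θ = 360°·22.9/29.5 = 279.5°, so f = 0.418.
Second observation: θ = 61.0°, f = 0.258.
Δf = 0.258 − 0.418 = -0.160, i.e. -16 pp.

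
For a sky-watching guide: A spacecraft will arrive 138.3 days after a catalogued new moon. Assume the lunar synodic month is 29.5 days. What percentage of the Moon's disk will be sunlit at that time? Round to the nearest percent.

69%

138.3/29.5 = 4.688 lunations, so 4 complete cycles and 20.30 d into the next.
Phase angle: θ = 360°·(20.30 d)/(29.5 d) = 247.7°.
Illuminated fraction = (1 − cos 247.7°)/2 = (1 − (-0.379))/2 ≈ 0.689, so 69%.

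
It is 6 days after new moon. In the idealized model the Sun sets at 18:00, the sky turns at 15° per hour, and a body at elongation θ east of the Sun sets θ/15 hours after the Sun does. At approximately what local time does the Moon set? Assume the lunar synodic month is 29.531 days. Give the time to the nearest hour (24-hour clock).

23:00

The Moon has covered 6/29.531 of its cycle, so θ ≈ 360° × 6/29.531 = 73.1°.
At 15° of sky rotation per hour, 73.1° corresponds to a 4.88 h lag.
18:00 + 4.88 h ≈ 22:53 → 23:00 to the nearest hour.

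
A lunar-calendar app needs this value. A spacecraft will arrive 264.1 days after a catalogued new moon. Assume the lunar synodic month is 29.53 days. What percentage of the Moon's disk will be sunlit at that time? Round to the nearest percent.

3%

Reduce mod P: 264.1 − 8×29.53 = 27.86 d into the current lunation.
Phase angle: θ = 360°·(27.86 d)/(29.53 d) = 339.6°.
cos 339.6° = 0.938, so f = (1 − 0.938)/2 = 0.031, so 3%.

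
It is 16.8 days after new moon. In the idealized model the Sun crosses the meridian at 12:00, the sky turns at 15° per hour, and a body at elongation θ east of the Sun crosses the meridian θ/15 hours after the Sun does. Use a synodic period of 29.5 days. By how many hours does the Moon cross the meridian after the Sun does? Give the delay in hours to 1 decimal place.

The Moon has covered 16.8/29.5 of its cycle, so θ ≈ 360° × 16.8/29.5 = 205.0°.
At 15° of sky rotation per hour, 205.0° corresponds to a 13.67 h lag.
So the Moon crosses the meridian 13.67 h after the Sun.

13.7 h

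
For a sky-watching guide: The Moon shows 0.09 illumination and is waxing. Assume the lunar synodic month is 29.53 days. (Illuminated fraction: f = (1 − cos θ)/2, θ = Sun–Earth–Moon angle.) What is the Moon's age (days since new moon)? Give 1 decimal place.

Invert f = (1 − cos θ)/2 to get cos θ = 1 − 2(0.09) = 0.820, hence θ₀ = arccos 0.820 = 34.9°.
Waxing ⇒ before full, so θ = 34.9°.
Age = 29.53 × 34.9°/360° ≈ 2.86 days.

2.9 days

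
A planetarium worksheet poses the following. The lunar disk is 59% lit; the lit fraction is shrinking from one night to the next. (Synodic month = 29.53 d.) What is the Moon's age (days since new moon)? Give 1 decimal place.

21.3 days

cos θ = 1 − 2f = -0.180, giving a principal value of 100.4°.
A waning Moon lies in 180°–360°, so θ = 360° − 100.4° = 259.6°.
That fraction of the synodic month is 259.6/360 × 29.53 d ≈ 21.30 d.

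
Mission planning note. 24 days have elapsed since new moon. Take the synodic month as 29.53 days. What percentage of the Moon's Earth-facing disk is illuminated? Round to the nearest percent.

Phase angle: θ = 360°·(24 d)/(29.53 d) = 292.6°.
With cos θ = 0.384, the lit fraction is (1 − 0.384)/2 ≈ 0.308, so 31%.

31%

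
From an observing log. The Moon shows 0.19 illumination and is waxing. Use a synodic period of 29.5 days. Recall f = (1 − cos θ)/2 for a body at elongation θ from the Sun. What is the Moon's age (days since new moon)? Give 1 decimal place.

From f = (1 − cos θ)/2: cos θ = 1 − 2×0.19 = 0.620; arccos → 51.7°.
Waxing ⇒ before full, so θ = 51.7°.
That fraction of the synodic month is 51.7/360 × 29.5 d ≈ 4.24 d.

4.2 days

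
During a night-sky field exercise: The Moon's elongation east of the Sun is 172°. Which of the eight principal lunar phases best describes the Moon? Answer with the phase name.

full moon

172° lies in the full moon sector of the 8-phase cycle.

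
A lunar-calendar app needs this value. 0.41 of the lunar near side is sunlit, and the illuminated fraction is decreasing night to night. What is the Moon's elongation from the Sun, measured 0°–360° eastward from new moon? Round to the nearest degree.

Invert f = (1 − cos θ)/2 to get cos θ = 1 − 2(0.41) = 0.180, hence θ₀ = arccos 0.180 = 79.6°.
Since the Moon is past full (waning), take the reflex angle: θ = 360° − 79.6° = 280.4°.

280°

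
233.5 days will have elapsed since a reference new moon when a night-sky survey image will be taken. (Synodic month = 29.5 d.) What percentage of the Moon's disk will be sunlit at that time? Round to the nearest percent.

7%

233.5 d spans 7 complete synodic months (7 × 29.5 = 206.50 d) plus 27.00 d.
Elongation θ = 360° × 27.00/29.5 ≈ 329.5°.
Illuminated fraction = (1 − cos 329.5°)/2 = (1 − 0.862)/2 ≈ 0.069, so 7%.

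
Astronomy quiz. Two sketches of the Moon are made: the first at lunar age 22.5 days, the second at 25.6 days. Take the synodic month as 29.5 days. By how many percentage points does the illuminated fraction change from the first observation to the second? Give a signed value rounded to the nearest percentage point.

First observation: θ = 360°·22.5/29.5 = 274.6°, so f = 0.460.
Second observation: θ = 312.4°, f = 0.163.
Δf = 0.163 − 0.460 = -0.297, i.e. -30 pp.

-30 pp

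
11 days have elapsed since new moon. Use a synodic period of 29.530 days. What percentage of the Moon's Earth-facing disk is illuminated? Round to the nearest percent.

Phase angle: θ = 360°·(11 d)/(29.530 d) = 134.1°.
With cos θ = (-0.696), the lit fraction is (1 − (-0.696))/2 ≈ 0.848, so 85%.

85%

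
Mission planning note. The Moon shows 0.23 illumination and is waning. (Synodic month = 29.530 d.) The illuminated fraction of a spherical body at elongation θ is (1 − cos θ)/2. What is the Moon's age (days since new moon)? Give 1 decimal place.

24.8 days

cos θ = 1 − 2f = 0.540, giving a principal value of 57.3°.
Since the Moon is past full (waning), take the reflex angle: θ = 360° − 57.3° = 302.7°.
That fraction of the synodic month is 302.7/360 × 29.530 d ≈ 24.83 d.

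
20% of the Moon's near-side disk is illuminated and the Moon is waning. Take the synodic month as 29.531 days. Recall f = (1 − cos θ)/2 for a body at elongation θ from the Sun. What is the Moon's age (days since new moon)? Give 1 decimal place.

25.2 days

From f = (1 − cos θ)/2: cos θ = 1 − 2×0.20 = 0.600; arccos → 53.1°.
Since the Moon is past full (waning), take the reflex angle: θ = 360° − 53.1° = 306.9°.
At 360°/29.531 d per day, 306.9° corresponds to 25.17 days.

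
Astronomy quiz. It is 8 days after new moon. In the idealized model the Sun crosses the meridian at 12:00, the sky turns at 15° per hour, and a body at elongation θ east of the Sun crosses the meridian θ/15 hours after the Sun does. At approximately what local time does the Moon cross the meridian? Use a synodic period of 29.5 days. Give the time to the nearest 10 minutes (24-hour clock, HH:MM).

The Moon has covered 8/29.5 of its cycle, so θ ≈ 360° × 8/29.5 = 97.6°.
Delay after the Sun = 97.6° / (15°/h) ≈ 6.51 h.
12:00 + 6.508 h ≈ 18:31 → 18:30 to the nearest ten minutes.

18:30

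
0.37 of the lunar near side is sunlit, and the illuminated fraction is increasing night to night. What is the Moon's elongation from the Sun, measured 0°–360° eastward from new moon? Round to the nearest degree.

From f = (1 − cos θ)/2: cos θ = 1 − 2×0.37 = 0.260; arccos → 74.9°.
Before full moon the principal value applies: θ = 74.9°.

75°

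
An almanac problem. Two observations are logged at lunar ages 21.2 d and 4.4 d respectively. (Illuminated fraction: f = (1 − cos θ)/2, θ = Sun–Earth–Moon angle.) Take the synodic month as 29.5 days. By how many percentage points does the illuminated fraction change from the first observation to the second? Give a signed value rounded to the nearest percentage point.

-39 pp

First observation: θ = 360°·21.2/29.5 = 258.7°, so f = 0.598.
Second observation: θ = 53.7°, f = 0.204.
Δf = 0.204 − 0.598 = -0.394, i.e. -39 pp.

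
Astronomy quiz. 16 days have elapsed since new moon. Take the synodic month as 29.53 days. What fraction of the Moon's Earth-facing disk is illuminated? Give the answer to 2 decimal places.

0.98

Phase angle: θ = 360°·(16 d)/(29.53 d) = 195.1°.
Illuminated fraction = (1 − cos 195.1°)/2 = (1 − (-0.966))/2 ≈ 0.983.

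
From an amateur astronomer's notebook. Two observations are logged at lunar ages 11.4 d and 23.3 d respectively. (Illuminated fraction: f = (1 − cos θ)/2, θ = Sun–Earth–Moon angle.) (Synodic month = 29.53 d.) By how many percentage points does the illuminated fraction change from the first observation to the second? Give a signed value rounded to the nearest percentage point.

-50 percentage points

θ₁ = 360° × 11.4/29.53 = 139.0°, f₁ = (1 − cos θ₁)/2 = 0.877.
θ₂ = 360° × 23.3/29.53 = 284.1°, f₂ = (1 − cos θ₂)/2 = 0.379.
Change = f₂ − f₁ = -0.499 → -50 percentage points.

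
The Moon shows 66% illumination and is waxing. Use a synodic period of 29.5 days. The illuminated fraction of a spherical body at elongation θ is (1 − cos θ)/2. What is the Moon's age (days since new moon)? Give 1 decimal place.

From f = (1 − cos θ)/2: cos θ = 1 − 2×0.66 = -0.320; arccos → 108.7°.
Waxing ⇒ before full, so θ = 108.7°.
Age = 29.5 × 108.7°/360° ≈ 8.90 days.

8.9 days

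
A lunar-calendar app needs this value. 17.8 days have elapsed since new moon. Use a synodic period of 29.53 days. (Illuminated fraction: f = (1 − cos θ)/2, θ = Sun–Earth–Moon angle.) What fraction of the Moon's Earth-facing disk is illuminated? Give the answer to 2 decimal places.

Phase angle: θ = 360°·(17.8 d)/(29.53 d) = 217.0°.
Illuminated fraction = (1 − cos 217.0°)/2 = (1 − (-0.799))/2 ≈ 0.899.

0.90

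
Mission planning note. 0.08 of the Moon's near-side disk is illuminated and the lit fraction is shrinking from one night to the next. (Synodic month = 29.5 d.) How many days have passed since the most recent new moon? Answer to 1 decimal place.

From f = (1 − cos θ)/2: cos θ = 1 − 2×0.08 = 0.840; arccos → 32.9°.
Waning ⇒ past full, so θ = 360° − 32.9° = 327.1°.
Age = 29.5 × 327.1°/360° ≈ 26.81 days.

26.8 days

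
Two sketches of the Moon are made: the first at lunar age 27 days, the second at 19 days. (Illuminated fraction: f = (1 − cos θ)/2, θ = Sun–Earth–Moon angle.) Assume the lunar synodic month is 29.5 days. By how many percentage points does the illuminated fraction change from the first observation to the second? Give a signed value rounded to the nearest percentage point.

First observation: θ = 360°·27/29.5 = 329.5°, so f = 0.069.
Second observation: θ = 231.9°, f = 0.809.
Δf = 0.809 − 0.069 = +0.740, i.e. +74 pp.

+74 percentage points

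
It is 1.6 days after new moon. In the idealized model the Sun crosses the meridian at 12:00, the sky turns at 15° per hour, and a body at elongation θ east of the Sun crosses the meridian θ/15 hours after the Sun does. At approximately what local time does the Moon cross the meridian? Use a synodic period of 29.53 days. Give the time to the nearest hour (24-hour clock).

Phase angle: θ = 360°·(1.6 d)/(29.53 d) = 19.5°.
At 15° of sky rotation per hour, 19.5° corresponds to a 1.30 h lag.
12:00 + 1.30 h ≈ 13:18 → 13:00 to the nearest hour.

13:00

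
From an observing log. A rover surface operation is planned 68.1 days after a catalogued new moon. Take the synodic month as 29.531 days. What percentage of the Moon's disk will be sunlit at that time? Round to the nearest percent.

67%

Reduce mod P: 68.1 − 2×29.531 = 9.04 d into the current lunation.
The Moon has covered 9.04/29.531 of its cycle, so θ ≈ 360° × 9.04/29.531 = 110.2°.
Illuminated fraction = (1 − cos 110.2°)/2 = (1 − (-0.345))/2 ≈ 0.672, so 67%.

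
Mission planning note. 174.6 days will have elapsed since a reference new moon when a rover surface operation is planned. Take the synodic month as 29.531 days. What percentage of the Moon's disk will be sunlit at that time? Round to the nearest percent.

7%

174.6 d spans 5 complete synodic months (5 × 29.531 = 147.66 d) plus 26.94 d.
The Moon has covered 26.94/29.531 of its cycle, so θ ≈ 360° × 26.94/29.531 = 328.5°.
With cos θ = 0.852, the lit fraction is (1 − 0.852)/2 ≈ 0.074, so 7%.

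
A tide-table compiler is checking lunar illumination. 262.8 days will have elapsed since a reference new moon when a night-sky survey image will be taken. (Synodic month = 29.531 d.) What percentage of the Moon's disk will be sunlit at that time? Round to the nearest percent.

Reduce mod P: 262.8 − 8×29.531 = 26.55 d into the current lunation.
The Moon has covered 26.55/29.531 of its cycle, so θ ≈ 360° × 26.55/29.531 = 323.7°.
With cos θ = 0.806, the lit fraction is (1 − 0.806)/2 ≈ 0.097, so 10%.

10%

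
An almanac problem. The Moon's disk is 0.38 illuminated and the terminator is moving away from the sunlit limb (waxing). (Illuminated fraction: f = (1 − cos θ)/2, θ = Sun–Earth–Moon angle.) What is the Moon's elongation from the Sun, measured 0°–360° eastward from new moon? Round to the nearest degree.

76°

cos θ = 1 − 2f = 0.240, giving a principal value of 76.1°.
Waxing ⇒ before full, so θ = 76.1°.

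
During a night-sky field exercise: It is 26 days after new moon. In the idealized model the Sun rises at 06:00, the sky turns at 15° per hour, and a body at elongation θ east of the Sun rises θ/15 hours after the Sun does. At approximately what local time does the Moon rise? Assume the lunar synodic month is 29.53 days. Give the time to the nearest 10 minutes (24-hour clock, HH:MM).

03:10

Phase angle: θ = 360°·(26 d)/(29.53 d) = 317.0°.
The Moon trails the Sun by θ/15 = 317.0/15 ≈ 21.13 hours.
06:00 + 21.131 h ≈ 03:08 → 03:10 to the nearest ten minutes.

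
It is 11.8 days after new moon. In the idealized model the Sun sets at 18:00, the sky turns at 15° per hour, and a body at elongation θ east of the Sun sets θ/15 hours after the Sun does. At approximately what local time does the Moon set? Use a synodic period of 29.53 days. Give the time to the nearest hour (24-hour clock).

04:00

Elongation θ = 360° × 11.8/29.53 ≈ 143.9°.
Delay after the Sun = 143.9° / (15°/h) ≈ 9.59 h.
18:00 + 9.59 h ≈ 03:35 → 04:00 to the nearest hour.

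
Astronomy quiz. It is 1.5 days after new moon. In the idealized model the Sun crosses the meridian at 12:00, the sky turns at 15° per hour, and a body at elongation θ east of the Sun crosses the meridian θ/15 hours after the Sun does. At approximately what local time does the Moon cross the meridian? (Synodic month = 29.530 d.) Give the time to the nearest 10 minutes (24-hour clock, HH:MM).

Phase angle: θ = 360°·(1.5 d)/(29.530 d) = 18.3°.
At 15° of sky rotation per hour, 18.3° corresponds to a 1.22 h lag.
12:00 + 1.219 h ≈ 13:13 → 13:10 to the nearest ten minutes.

13:10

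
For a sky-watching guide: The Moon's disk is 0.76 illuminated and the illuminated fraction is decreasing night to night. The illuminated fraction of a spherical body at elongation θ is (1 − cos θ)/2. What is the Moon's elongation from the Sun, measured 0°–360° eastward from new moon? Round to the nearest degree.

239°

cos θ = 1 − 2f = -0.520, giving a principal value of 121.3°.
Waning ⇒ past full, so θ = 360° − 121.3° = 238.7°.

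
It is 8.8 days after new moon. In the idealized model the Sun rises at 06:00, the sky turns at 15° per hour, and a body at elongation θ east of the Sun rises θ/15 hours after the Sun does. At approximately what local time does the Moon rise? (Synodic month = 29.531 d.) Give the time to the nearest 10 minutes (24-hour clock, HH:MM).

The Moon has covered 8.8/29.531 of its cycle, so θ ≈ 360° × 8.8/29.531 = 107.3°.
Delay after the Sun = 107.3° / (15°/h) ≈ 7.15 h.
06:00 + 7.152 h ≈ 13:09 → 13:10 to the nearest ten minutes.

13:10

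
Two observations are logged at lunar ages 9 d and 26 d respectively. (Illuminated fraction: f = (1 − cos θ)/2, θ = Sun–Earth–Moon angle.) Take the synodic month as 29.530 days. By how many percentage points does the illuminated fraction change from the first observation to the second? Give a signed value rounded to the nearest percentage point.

-53 percentage points

First observation: θ = 360°·9/29.530 = 109.7°, so f = 0.669.
Second observation: θ = 317.0°, f = 0.135.
Δf = 0.135 − 0.669 = -0.534, i.e. -53 pp.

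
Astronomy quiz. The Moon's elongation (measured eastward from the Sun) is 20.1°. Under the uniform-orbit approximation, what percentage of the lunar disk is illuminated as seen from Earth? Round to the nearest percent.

3%

f = (1 − cos 20.1°)/2 = (1 − 0.939)/2 ≈ 0.030, i.e. 3%.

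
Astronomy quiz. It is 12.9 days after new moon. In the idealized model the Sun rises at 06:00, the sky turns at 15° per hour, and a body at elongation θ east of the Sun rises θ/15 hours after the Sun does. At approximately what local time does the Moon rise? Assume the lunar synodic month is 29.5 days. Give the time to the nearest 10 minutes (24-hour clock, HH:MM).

16:30

The Moon has covered 12.9/29.5 of its cycle, so θ ≈ 360° × 12.9/29.5 = 157.4°.
At 15° of sky rotation per hour, 157.4° corresponds to a 10.49 h lag.
06:00 + 10.495 h ≈ 16:30 → 16:30 to the nearest ten minutes.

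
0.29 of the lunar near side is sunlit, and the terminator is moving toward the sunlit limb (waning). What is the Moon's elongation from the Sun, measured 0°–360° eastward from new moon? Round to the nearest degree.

cos θ = 1 − 2f = 0.420, giving a principal value of 65.2°.
A waning Moon lies in 180°–360°, so θ = 360° − 65.2° = 294.8°.

295°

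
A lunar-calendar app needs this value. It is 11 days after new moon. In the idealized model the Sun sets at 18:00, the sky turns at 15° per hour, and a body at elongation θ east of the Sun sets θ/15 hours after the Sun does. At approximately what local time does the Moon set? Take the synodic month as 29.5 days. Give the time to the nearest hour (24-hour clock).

03:00

The Moon has covered 11/29.5 of its cycle, so θ ≈ 360° × 11/29.5 = 134.2°.
At 15° of sky rotation per hour, 134.2° corresponds to a 8.95 h lag.
18:00 + 8.95 h ≈ 02:57 → 03:00 to the nearest hour.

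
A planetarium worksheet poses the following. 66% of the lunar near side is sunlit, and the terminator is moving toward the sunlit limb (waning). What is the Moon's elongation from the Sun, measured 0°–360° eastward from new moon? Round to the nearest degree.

From f = (1 − cos θ)/2: cos θ = 1 − 2×0.66 = -0.320; arccos → 108.7°.
Waning ⇒ past full, so θ = 360° − 108.7° = 251.3°.

251°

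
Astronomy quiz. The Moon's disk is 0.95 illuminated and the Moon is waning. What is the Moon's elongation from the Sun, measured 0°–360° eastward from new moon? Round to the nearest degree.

Invert f = (1 − cos θ)/2 to get cos θ = 1 − 2(0.95) = -0.900, hence θ₀ = arccos -0.900 = 154.2°.
Waning ⇒ past full, so θ = 360° − 154.2° = 205.8°.

206°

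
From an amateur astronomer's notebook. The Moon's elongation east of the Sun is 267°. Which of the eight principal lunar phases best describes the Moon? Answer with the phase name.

The last quarter sector spans roughly 248°–292°; 267° falls inside it.

last quarter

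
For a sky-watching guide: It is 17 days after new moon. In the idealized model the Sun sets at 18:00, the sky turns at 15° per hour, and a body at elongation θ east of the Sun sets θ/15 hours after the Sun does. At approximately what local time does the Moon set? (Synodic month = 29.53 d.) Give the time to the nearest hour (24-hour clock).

Elongation θ = 360° × 17/29.53 ≈ 207.2°.
At 15° of sky rotation per hour, 207.2° corresponds to a 13.82 h lag.
18:00 + 13.82 h ≈ 07:49 → 08:00 to the nearest hour.

08:00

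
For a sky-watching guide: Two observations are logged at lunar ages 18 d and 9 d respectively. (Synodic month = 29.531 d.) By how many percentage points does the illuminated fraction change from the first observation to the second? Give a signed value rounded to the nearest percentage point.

-22 pp

First observation: θ = 360°·18/29.531 = 219.4°, so f = 0.886.
Second observation: θ = 109.7°, f = 0.669.
Δf = 0.669 − 0.886 = -0.218, i.e. -22 pp.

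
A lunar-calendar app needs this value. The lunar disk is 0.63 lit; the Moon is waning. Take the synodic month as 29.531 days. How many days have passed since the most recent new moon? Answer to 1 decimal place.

20.9 days

Invert f = (1 − cos θ)/2 to get cos θ = 1 − 2(0.63) = -0.260, hence θ₀ = arccos -0.260 = 105.1°.
Waning ⇒ past full, so θ = 360° − 105.1° = 254.9°.
Age = 29.531 × 254.9°/360° ≈ 20.91 days.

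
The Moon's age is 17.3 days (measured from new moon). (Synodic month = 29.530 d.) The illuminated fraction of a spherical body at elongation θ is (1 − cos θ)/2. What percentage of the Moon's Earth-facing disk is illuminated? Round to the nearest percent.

Phase angle: θ = 360°·(17.3 d)/(29.530 d) = 210.9°.
With cos θ = (-0.858), the lit fraction is (1 − (-0.858))/2 ≈ 0.929, so 93%.

93%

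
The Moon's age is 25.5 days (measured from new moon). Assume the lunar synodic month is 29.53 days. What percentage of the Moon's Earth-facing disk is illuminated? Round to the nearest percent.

17%

Elongation θ = 360° × 25.5/29.53 ≈ 310.9°.
cos 310.9° = 0.654, so f = (1 − 0.654)/2 = 0.173, so 17%.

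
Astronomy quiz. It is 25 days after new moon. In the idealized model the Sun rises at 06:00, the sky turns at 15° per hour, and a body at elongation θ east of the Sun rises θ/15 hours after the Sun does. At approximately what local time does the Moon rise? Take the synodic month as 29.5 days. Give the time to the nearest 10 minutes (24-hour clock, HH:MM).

The Moon has covered 25/29.5 of its cycle, so θ ≈ 360° × 25/29.5 = 305.1°.
At 15° of sky rotation per hour, 305.1° corresponds to a 20.34 h lag.
06:00 + 20.339 h ≈ 02:20 → 02:20 to the nearest ten minutes.

02:20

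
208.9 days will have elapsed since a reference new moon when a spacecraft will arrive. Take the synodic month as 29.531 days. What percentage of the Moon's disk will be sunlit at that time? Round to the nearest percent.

5%

208.9 d spans 7 complete synodic months (7 × 29.531 = 206.72 d) plus 2.18 d.
Elongation θ = 360° × 2.18/29.531 ≈ 26.6°.
cos 26.6° = 0.894, so f = (1 − 0.894)/2 = 0.053, so 5%.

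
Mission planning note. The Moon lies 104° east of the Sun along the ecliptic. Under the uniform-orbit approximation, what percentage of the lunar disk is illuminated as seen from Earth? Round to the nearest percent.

f = (1 − cos 104°)/2 = (1 − (-0.242))/2 ≈ 0.621, i.e. 62%.

62%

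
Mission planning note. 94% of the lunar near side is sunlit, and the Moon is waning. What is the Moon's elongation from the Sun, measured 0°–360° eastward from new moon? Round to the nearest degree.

208°

Invert f = (1 − cos θ)/2 to get cos θ = 1 − 2(0.94) = -0.880, hence θ₀ = arccos -0.880 = 151.6°.
Waning ⇒ past full, so θ = 360° − 151.6° = 208.4°.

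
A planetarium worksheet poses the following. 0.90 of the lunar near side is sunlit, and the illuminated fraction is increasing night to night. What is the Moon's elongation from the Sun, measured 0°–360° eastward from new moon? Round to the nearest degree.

143°

Invert f = (1 − cos θ)/2 to get cos θ = 1 − 2(0.90) = -0.800, hence θ₀ = arccos -0.800 = 143.1°.
The Moon is waxing (0°–180°), so θ = 143.1° directly.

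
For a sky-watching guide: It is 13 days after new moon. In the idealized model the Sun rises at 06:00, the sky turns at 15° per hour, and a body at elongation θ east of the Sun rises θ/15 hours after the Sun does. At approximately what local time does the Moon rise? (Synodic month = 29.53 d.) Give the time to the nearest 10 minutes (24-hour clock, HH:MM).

The Moon has covered 13/29.53 of its cycle, so θ ≈ 360° × 13/29.53 = 158.5°.
At 15° of sky rotation per hour, 158.5° corresponds to a 10.57 h lag.
06:00 + 10.566 h ≈ 16:34 → 16:30 to the nearest ten minutes.

16:30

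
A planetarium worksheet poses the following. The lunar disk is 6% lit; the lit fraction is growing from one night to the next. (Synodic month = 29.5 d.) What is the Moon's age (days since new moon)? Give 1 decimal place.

2.3 days

From f = (1 − cos θ)/2: cos θ = 1 − 2×0.06 = 0.880; arccos → 28.4°.
Before full moon the principal value applies: θ = 28.4°.
That fraction of the synodic month is 28.4/360 × 29.5 d ≈ 2.32 d.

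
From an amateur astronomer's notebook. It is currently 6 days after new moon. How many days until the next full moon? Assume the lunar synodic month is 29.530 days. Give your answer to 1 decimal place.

Full moon is 0.5 of the way through the cycle: age 0.5 × 29.530 = 14.765 d.
That is 14.765 − 6 = 8.765 days ahead.

8.8 days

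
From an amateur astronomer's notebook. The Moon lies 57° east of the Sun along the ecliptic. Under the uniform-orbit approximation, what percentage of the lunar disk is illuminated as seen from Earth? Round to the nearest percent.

Half-versine of 57°: (1 − 0.545)/2 = 0.228, i.e. 23%.

23%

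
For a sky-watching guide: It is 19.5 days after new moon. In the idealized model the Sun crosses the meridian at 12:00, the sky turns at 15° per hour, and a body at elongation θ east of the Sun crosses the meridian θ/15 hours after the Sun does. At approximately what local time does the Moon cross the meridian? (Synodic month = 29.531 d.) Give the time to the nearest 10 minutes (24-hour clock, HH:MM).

03:50

Phase angle: θ = 360°·(19.5 d)/(29.531 d) = 237.7°.
Delay after the Sun = 237.7° / (15°/h) ≈ 15.85 h.
12:00 + 15.848 h ≈ 03:51 → 03:50 to the nearest ten minutes.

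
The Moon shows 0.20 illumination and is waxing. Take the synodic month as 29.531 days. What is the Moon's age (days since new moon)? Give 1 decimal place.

From f = (1 − cos θ)/2: cos θ = 1 − 2×0.20 = 0.600; arccos → 53.1°.
Waxing ⇒ before full, so θ = 53.1°.
That fraction of the synodic month is 53.1/360 × 29.531 d ≈ 4.36 d.

4.4 days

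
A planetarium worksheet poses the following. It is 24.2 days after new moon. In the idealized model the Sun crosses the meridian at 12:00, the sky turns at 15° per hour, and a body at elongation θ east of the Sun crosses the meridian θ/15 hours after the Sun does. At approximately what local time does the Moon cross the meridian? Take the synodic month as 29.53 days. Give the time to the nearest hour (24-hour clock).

08:00

The Moon has covered 24.2/29.53 of its cycle, so θ ≈ 360° × 24.2/29.53 = 295.0°.
The Moon trails the Sun by θ/15 = 295.0/15 ≈ 19.67 hours.
12:00 + 19.67 h ≈ 07:40 → 08:00 to the nearest hour.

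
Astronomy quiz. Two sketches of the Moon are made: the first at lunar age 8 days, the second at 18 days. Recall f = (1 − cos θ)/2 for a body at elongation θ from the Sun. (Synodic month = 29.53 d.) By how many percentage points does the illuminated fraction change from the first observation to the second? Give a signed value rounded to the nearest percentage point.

First observation: θ = 360°·8/29.53 = 97.5°, so f = 0.566.
Second observation: θ = 219.4°, f = 0.886.
Δf = 0.886 − 0.566 = +0.321, i.e. +32 pp.

+32 pp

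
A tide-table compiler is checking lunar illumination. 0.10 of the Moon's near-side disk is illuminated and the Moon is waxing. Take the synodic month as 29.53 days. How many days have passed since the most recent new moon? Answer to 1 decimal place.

3.0 days

Invert f = (1 − cos θ)/2 to get cos θ = 1 − 2(0.10) = 0.800, hence θ₀ = arccos 0.800 = 36.9°.
Waxing ⇒ before full, so θ = 36.9°.
At 360°/29.53 d per day, 36.9° corresponds to 3.02 days.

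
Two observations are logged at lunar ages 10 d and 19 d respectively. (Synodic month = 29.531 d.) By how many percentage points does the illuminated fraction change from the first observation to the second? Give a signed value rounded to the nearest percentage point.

+5 pp

First observation: θ = 360°·10/29.531 = 121.9°, so f = 0.764.
Second observation: θ = 231.6°, f = 0.810.
Δf = 0.810 − 0.764 = +0.046, i.e. +5 pp.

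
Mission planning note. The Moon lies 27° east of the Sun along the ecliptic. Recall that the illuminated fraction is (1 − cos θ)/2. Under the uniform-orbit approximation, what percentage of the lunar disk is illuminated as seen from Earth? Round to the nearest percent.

f = (1 − cos 27°)/2 = (1 − 0.891)/2 ≈ 0.054, i.e. 5%.

5%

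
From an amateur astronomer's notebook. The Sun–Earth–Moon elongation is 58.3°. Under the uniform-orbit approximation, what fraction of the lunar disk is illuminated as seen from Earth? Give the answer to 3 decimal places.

cos 58.3° = 0.525, so f = (1 − 0.525)/2 = 0.237.

0.237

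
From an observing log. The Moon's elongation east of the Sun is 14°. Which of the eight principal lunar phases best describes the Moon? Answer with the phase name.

new moon

The new moon sector spans roughly -22°–22°; 14° falls inside it.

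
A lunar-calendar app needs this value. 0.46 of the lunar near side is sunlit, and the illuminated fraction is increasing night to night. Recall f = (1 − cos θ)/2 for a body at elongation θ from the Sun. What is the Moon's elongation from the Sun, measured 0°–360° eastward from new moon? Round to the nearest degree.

From f = (1 − cos θ)/2: cos θ = 1 − 2×0.46 = 0.080; arccos → 85.4°.
The Moon is waxing (0°–180°), so θ = 85.4° directly.

85°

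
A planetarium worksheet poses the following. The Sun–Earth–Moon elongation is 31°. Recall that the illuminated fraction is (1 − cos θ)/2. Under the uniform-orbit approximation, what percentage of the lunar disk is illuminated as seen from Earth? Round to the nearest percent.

7%

f = (1 − cos 31°)/2 = (1 − 0.857)/2 ≈ 0.071, i.e. 7%.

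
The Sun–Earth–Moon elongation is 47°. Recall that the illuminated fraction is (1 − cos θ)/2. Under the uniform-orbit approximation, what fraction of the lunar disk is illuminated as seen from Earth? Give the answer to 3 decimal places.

Half-versine of 47°: (1 − 0.682)/2 = 0.159.

0.159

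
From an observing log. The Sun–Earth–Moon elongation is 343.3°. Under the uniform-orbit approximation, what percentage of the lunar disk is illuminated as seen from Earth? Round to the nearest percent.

f = (1 − cos 343.3°)/2 = (1 − 0.958)/2 ≈ 0.021, i.e. 2%.

2%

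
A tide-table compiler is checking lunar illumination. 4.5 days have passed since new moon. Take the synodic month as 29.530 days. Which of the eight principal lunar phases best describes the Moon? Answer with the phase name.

waxing crescent

θ ≈ 360° × 4.5/29.530 = 55°, which falls in the waxing crescent sector.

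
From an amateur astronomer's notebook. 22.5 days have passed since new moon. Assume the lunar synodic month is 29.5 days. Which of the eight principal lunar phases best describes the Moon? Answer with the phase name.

At 22.5/29.5 of the cycle, θ ≈ 275° — the last quarter range.

last quarter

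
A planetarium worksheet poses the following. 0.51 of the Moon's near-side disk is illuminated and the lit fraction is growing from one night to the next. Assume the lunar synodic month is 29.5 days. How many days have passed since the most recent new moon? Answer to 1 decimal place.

Invert f = (1 − cos θ)/2 to get cos θ = 1 − 2(0.51) = -0.020, hence θ₀ = arccos -0.020 = 91.1°.
Before full moon the principal value applies: θ = 91.1°.
That fraction of the synodic month is 91.1/360 × 29.5 d ≈ 7.47 d.

7.5 days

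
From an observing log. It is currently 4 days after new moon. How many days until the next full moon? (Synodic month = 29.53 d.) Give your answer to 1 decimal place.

10.8 days

Full moon is 0.5 of the way through the cycle: age 0.5 × 29.53 = 14.765 d.
So 10.765 days remain (14.765 − 4).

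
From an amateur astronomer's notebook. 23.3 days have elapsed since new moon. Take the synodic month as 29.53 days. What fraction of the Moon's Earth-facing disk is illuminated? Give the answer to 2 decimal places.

Phase angle: θ = 360°·(23.3 d)/(29.53 d) = 284.1°.
cos 284.1° = 0.243, so f = (1 − 0.243)/2 = 0.379.

0.38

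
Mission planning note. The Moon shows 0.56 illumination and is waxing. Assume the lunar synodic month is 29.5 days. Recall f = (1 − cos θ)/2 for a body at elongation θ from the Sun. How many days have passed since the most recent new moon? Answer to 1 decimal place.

cos θ = 1 − 2f = -0.120, giving a principal value of 96.9°.
Before full moon the principal value applies: θ = 96.9°.
At 360°/29.5 d per day, 96.9° corresponds to 7.94 days.

7.9 days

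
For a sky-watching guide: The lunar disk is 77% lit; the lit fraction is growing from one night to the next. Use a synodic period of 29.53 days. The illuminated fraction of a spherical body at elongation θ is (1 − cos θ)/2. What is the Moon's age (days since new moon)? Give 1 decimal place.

10.1 days

From f = (1 − cos θ)/2: cos θ = 1 − 2×0.77 = -0.540; arccos → 122.7°.
Before full moon the principal value applies: θ = 122.7°.
At 360°/29.53 d per day, 122.7° corresponds to 10.06 days.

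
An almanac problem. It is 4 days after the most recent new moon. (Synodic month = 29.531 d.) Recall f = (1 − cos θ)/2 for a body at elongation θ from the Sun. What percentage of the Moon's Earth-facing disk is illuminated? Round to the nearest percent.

17%

Elongation θ = 360° × 4/29.531 ≈ 48.8°.
With cos θ = 0.659, the lit fraction is (1 − 0.659)/2 ≈ 0.170, so 17%.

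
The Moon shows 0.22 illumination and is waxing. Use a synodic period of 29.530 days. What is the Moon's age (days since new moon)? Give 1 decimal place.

4.6 days

From f = (1 − cos θ)/2: cos θ = 1 − 2×0.22 = 0.560; arccos → 55.9°.
Waxing ⇒ before full, so θ = 55.9°.
Age = 29.530 × 55.9°/360° ≈ 4.59 days.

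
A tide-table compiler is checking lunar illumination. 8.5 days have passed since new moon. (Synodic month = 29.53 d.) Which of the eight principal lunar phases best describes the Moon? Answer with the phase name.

first quarter

At 8.5/29.53 of the cycle, θ ≈ 104° — the first quarter range.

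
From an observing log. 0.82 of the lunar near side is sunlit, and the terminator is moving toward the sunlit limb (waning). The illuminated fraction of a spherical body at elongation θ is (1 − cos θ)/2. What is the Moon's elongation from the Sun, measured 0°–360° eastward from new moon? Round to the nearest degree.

From f = (1 − cos θ)/2: cos θ = 1 − 2×0.82 = -0.640; arccos → 129.8°.
A waning Moon lies in 180°–360°, so θ = 360° − 129.8° = 230.2°.

230°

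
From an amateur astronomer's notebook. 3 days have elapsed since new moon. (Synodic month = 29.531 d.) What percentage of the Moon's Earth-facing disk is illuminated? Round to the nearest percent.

The Moon has covered 3/29.531 of its cycle, so θ ≈ 360° × 3/29.531 = 36.6°.
cos 36.6° = 0.803, so f = (1 − 0.803)/2 = 0.098, so 10%.

10%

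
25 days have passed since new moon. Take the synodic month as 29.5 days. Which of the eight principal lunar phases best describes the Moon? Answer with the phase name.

θ ≈ 360° × 25/29.5 = 305°, which falls in the waning crescent sector.

waning crescent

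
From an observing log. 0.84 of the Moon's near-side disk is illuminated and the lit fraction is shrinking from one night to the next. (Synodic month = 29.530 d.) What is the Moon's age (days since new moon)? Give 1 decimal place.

18.6 days

Invert f = (1 − cos θ)/2 to get cos θ = 1 − 2(0.84) = -0.680, hence θ₀ = arccos -0.680 = 132.8°.
Since the Moon is past full (waning), take the reflex angle: θ = 360° − 132.8° = 227.2°.
At 360°/29.530 d per day, 227.2° corresponds to 18.63 days.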